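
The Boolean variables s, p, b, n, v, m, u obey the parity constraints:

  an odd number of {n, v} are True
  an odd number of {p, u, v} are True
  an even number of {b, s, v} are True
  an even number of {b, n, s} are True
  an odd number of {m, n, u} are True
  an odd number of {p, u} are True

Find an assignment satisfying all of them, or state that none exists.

Adding constraints 1, 3, 4 mod 2: every variable appears an even number of times on the left, so the left side is 0.
But the right sides sum to 1 (mod 2). 0 ≠ 1 — the system is inconsistent.

UNSATISFIABLE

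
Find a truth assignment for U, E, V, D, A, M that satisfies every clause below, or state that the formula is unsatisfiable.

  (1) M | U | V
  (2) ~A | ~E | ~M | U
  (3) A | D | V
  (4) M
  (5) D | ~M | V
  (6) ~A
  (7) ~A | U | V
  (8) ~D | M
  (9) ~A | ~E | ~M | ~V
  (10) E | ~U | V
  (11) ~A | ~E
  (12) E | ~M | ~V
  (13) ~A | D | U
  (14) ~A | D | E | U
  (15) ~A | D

Unit clause (M) forces M = True.
Unit clause (~A) forces A = False.
Set U = False.
Set E = True.
Set V = True.
Set D = False.
All clauses satisfied.

U = False; E = True; V = True; D = False; A = False; M = True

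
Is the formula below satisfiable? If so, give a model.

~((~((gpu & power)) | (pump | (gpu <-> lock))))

lock: False, pump: False, gpu: True, power: True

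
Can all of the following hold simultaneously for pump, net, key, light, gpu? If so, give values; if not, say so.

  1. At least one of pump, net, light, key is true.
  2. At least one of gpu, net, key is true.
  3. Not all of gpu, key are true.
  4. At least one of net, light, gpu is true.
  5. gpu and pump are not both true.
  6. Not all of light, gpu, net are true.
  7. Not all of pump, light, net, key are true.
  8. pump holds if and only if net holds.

pump = False, net = False, key = True, light = True, gpu = False

  (1) {pump, net, light, key}: 2 true — at least one ✓
  (2) {gpu, net, key}: 1 true — at least one ✓
  (3) {gpu, key}: 1/2 true — not all ✓
  (4) {net, light, gpu}: 1 true — at least one ✓
  (5) gpu=F, pump=F — not both ✓
  (6) {light, gpu, net}: 1/3 true — not all ✓
  (7) {pump, light, net, key}: 2/4 true — not all ✓
  (8) pump=F, net=F — same ✓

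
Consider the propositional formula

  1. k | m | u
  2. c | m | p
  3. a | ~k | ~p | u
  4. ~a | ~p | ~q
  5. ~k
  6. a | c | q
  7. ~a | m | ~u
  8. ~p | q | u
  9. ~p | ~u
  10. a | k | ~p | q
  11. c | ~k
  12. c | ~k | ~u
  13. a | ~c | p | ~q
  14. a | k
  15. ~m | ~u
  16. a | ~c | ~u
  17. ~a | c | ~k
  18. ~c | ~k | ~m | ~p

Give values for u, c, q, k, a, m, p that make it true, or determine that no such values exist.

u = False; c = False; q = False; k = False; a = True; m = True; p = False

Unit clause (~k) forces k = False.
In (a | k) only a is left, so a = True.
Try u = True:
  (~a | m | ~u) forces m = True.
  clause (~m | ~u) is falsified — backtrack.
So u = False.
  then (k | m | u) forces m = True.
Set c = False.
Set q = False.
  then (~p | q | u) forces p = False.
All clauses satisfied.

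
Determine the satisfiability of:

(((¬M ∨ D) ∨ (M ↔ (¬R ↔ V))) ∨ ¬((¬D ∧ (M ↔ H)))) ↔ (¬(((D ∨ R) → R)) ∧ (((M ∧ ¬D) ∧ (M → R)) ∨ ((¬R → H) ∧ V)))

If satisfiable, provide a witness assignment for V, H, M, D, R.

V=T; H=T; M=F; D=T; R=F

  (((¬M ∨ D) ∨ (M ↔ (¬R ↔ V))) ∨ ¬((¬D ∧ (M ↔ H)))) ↔ (¬(((D ∨ R) → R)) ∧ (((M ∧ ¬D) ∧ (M → R)) ∨ ((¬R → H) ∧ V))) = True
    ((¬M ∨ D) ∨ (M ↔ (¬R ↔ V))) ∨ ¬((¬D ∧ (M ↔ H))) = True
      (¬M ∨ D) ∨ (M ↔ (¬R ↔ V)) = True
        ¬M ∨ D = True
          ¬M = True
        M ↔ (¬R ↔ V) = False
          ¬R ↔ V = True
            ¬R = True
      ¬((¬D ∧ (M ↔ H))) = True
        ¬D ∧ (M ↔ H) = False
          ¬D = False
          M ↔ H = False
    ¬(((D ∨ R) → R)) ∧ (((M ∧ ¬D) ∧ (M → R)) ∨ ((¬R → H) ∧ V)) = True
      ¬(((D ∨ R) → R)) = True
        (D ∨ R) → R = False
          D ∨ R = True
      ((M ∧ ¬D) ∧ (M → R)) ∨ ((¬R → H) ∧ V) = True
        (M ∧ ¬D) ∧ (M → R) = False
          M ∧ ¬D = False
            ¬D = False
          M → R = True
        (¬R → H) ∧ V = True
          ¬R → H = True
            ¬R = True
The formula evaluates to True.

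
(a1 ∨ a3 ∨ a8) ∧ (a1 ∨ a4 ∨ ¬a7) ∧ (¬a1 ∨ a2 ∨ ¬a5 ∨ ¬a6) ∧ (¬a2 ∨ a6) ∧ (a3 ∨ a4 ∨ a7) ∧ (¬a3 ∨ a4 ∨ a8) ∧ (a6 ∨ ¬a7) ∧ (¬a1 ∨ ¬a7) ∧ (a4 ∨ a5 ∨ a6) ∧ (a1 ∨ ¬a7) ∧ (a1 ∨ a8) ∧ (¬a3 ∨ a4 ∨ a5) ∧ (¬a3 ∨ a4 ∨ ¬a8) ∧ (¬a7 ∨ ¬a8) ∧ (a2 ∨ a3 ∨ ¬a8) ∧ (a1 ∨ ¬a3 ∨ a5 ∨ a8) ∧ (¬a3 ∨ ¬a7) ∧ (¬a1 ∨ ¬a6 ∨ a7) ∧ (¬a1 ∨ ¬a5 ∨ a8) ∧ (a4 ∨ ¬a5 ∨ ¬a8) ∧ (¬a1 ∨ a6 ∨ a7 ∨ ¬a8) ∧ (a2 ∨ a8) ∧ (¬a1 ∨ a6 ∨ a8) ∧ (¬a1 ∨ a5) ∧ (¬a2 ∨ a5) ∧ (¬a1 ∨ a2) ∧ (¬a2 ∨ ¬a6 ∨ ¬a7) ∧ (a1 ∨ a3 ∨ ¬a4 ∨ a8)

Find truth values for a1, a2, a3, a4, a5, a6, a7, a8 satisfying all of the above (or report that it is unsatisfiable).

a1 = False, a2 = False, a3 = True, a4 = True, a5 = True, a6 = True, a7 = False, a8 = True

Try a1 = True:
  (¬a1 ∨ ¬a7) forces a7 = False.
  (¬a1 ∨ ¬a6 ∨ a7) forces a6 = False.
  (¬a2 ∨ a6) forces a2 = False.
  clause (¬a1 ∨ a2) is falsified — backtrack.
So a1 = False.
  then (a1 ∨ ¬a7) forces a7 = False.
  then (a1 ∨ a8) forces a8 = True.
Set a2 = False.
  then (a2 ∨ a3 ∨ ¬a8) forces a3 = True.
  then (¬a3 ∨ a4 ∨ ¬a8) forces a4 = True.
Set a5 = True.
Set a6 = True.
All clauses satisfied.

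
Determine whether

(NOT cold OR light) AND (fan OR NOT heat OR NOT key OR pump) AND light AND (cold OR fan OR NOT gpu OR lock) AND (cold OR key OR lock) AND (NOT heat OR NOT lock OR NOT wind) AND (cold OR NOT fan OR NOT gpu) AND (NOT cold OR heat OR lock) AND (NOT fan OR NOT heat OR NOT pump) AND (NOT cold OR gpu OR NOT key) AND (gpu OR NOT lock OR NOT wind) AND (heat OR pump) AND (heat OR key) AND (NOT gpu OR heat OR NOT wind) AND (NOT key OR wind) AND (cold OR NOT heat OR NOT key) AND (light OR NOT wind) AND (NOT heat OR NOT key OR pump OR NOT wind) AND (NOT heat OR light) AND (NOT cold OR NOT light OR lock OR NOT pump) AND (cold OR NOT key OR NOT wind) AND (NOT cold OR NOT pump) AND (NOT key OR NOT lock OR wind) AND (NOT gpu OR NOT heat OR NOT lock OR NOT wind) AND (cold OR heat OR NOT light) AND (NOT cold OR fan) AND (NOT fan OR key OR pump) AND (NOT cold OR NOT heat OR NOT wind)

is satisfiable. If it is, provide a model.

heat = True, light = True, lock = True, fan = False, gpu = True, key = False, wind = False, cold = False, pump = True

Unit clause (light) forces light = True.
Set heat = True.
Set lock = True.
  then (NOT heat OR NOT lock OR NOT wind) forces wind = False.
  then (NOT key OR wind) forces key = False.
Try fan = True:
  (NOT fan OR NOT heat OR NOT pump) forces pump = False.
  clause (NOT fan OR key OR pump) is falsified — backtrack.
So fan = False.
  then (NOT cold OR fan) forces cold = False.
Set gpu = True.
Set pump = True.
All clauses satisfied.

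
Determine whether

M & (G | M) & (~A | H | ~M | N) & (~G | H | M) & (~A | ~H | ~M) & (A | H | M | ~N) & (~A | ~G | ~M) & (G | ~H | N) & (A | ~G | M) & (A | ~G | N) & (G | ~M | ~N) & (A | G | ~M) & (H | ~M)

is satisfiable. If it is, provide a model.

Unit clause (M) forces M = True.
In (H | ~M) only H is left, so H = True.
In (~A | ~H | ~M) only ~A is left, so A = False.
In (A | G | ~M) only G is left, so G = True.
In (A | ~G | N) only N is left, so N = True.
All clauses satisfied.

N = True, M = True, G = True, A = False, H = True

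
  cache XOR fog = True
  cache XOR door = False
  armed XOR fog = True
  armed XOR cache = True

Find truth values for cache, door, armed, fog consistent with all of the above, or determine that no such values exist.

Adding constraints 1, 3, 4 mod 2: every variable appears an even number of times on the left, so the left side is 0.
But the right sides sum to 1 (mod 2). 0 ≠ 1 — the system is inconsistent.

Unsatisfiable — no assignment works.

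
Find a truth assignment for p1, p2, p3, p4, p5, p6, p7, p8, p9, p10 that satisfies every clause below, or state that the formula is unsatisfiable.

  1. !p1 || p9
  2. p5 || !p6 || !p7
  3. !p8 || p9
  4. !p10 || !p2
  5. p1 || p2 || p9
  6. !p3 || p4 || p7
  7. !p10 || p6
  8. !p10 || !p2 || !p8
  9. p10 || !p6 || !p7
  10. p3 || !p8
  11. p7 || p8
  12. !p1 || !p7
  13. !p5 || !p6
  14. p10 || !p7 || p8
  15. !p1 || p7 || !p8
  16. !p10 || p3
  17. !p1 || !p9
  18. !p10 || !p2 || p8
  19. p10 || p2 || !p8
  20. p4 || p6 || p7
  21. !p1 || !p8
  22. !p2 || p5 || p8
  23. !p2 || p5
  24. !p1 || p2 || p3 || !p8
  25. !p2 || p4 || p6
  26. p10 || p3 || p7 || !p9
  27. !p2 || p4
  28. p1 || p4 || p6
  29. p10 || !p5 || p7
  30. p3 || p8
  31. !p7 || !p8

Set p1 = False.
Set p2 = False.
  then (p1 || p2 || p9) forces p9 = True.
Try p3 = False:
  (p3 || !p8) forces p8 = False.
  clause (p3 || p8) is falsified — backtrack.
So p3 = True.
Set p4 = True.
Set p5 = False.
Set p6 = True.
  then (p5 || !p6 || !p7) forces p7 = False.
  then (p7 || p8) forces p8 = True.
  then (p10 || p2 || !p8) forces p10 = True.
All clauses satisfied.

p1 = False, p2 = False, p3 = True, p4 = True, p5 = False, p6 = True, p7 = False, p8 = True, p9 = True, p10 = True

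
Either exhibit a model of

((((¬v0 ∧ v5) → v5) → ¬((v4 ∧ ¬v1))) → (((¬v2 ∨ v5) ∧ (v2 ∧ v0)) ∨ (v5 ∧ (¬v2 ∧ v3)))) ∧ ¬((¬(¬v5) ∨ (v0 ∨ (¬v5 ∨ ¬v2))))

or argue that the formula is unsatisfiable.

The conjunct ¬((¬(¬v5) ∨ (v0 ∨ (¬v5 ∨ ¬v2)))) is unsatisfiable on its own:
  v0=F, v2=F, v5=F: evaluates to False.
  v0=F, v2=F, v5=T: evaluates to False.
  v0=F, v2=T, v5=F: evaluates to False.
  v0=F, v2=T, v5=T: evaluates to False.
  v0=T, v2=F, v5=F: evaluates to False.
  v0=T, v2=F, v5=T: evaluates to False.
  v0=T, v2=T, v5=F: evaluates to False.
  v0=T, v2=T, v5=T: evaluates to False.
So the whole conjunction is unsatisfiable.

No satisfying assignment exists.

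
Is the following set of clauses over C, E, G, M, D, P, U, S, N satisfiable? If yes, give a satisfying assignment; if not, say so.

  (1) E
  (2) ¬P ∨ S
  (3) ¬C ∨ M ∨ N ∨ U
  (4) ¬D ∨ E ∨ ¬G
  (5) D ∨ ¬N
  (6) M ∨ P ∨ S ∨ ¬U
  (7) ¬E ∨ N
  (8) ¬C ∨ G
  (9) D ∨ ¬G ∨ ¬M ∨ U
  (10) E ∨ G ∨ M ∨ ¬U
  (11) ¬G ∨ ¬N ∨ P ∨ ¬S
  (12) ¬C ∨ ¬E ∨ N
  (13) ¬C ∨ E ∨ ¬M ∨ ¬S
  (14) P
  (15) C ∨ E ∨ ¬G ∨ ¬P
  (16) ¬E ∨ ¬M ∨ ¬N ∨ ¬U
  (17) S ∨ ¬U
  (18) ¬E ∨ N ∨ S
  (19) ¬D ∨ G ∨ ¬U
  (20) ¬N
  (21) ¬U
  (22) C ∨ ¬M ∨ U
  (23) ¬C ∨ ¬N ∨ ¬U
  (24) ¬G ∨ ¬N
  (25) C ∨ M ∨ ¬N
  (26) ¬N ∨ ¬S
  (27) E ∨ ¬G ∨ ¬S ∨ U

No satisfying assignment exists.

Case E = True:
  (¬E ∨ N) forces N = True.
  Clause (¬N) is falsified — contradiction.
Case E = False:
  Clause (E) is falsified — contradiction.
Both cases fail, so the formula is unsatisfiable.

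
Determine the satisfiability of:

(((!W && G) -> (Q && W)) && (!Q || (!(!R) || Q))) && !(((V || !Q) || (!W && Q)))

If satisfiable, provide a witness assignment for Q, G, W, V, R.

Q = True, G = False, W = True, V = False, R = False

  ((!W && G) -> (Q && W)) && (!Q || (!(!R) || Q)) = True
    (!W && G) -> (Q && W) = True
      !W && G = False
        !W = False
      Q && W = True
    !Q || (!(!R) || Q) = True
      !Q = False
      !(!R) || Q = True
        !(!R) = False
          !R = True
  !(((V || !Q) || (!W && Q))) = True
    (V || !Q) || (!W && Q) = False
      V || !Q = False
        !Q = False
      !W && Q = False
        !W = False
Both conjuncts True, so the formula holds.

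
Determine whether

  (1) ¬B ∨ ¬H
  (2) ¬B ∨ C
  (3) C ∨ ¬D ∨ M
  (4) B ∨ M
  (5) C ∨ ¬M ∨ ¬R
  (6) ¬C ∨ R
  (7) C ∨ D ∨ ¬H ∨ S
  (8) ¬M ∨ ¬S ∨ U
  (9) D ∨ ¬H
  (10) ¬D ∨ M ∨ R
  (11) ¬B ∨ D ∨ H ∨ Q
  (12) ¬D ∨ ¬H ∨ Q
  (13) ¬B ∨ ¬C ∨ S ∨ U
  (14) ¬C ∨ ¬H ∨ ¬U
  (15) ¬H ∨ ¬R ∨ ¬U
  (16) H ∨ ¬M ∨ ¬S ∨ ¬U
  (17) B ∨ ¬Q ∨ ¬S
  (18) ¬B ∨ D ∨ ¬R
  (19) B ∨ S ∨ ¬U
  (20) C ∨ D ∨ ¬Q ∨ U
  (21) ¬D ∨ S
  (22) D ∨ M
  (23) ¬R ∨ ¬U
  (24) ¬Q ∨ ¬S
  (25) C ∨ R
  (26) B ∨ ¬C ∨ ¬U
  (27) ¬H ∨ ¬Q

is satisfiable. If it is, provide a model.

U = False, S = False, D = False, R = True, B = False, Q = True, H = False, M = True, C = True

Try U = True:
  (¬R ∨ ¬U) forces R = False.
  (¬C ∨ R) forces C = False.
  clause (C ∨ R) is falsified — backtrack.
So U = False.
Set S = False.
  then (¬D ∨ S) forces D = False.
  then (D ∨ M) forces M = True.
  then (D ∨ ¬H) forces H = False.
Try R = False:
  (¬C ∨ R) forces C = False.
  clause (C ∨ R) is falsified — backtrack.
So R = True.
  then (C ∨ ¬M ∨ ¬R) forces C = True.
  then (¬B ∨ ¬C ∨ S ∨ U) forces B = False.
Set Q = True.
All clauses satisfied.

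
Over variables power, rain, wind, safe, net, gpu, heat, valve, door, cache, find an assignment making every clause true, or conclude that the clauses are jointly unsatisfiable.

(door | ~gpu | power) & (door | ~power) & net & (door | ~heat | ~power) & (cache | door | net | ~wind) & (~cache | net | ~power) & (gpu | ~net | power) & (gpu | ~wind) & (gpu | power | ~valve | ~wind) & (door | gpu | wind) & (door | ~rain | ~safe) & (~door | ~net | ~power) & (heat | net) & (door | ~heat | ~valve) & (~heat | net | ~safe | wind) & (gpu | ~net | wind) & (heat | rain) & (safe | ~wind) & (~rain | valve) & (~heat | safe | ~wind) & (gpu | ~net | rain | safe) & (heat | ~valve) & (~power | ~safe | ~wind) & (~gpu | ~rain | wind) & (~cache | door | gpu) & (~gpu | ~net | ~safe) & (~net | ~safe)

power=F, rain=F, wind=F, safe=F, net=T, gpu=T, heat=T, valve=T, door=T, cache=F

Unit clause (net) forces net = True.
In (~net | ~safe) only ~safe is left, so safe = False.
In (safe | ~wind) only ~wind is left, so wind = False.
In (gpu | ~net | wind) only gpu is left, so gpu = True.
In (~gpu | ~rain | wind) only ~rain is left, so rain = False.
In (heat | rain) only heat is left, so heat = True.
Try power = True:
  (door | ~power) forces door = True.
  clause (~door | ~net | ~power) is falsified — backtrack.
So power = False.
  then (door | ~gpu | power) forces door = True.
Set valve = True.
Set cache = False.
All clauses satisfied.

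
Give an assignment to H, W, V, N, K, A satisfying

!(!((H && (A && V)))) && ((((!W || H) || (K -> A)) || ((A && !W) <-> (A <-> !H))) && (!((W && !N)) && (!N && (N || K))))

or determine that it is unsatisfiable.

H: True, W: False, V: True, N: False, K: True, A: True

  !(!((H && (A && V)))) = True
    !((H && (A && V))) = False
      H && (A && V) = True
        A && V = True
  (((!W || H) || (K -> A)) || ((A && !W) <-> (A <-> !H))) && (!((W && !N)) && (!N && (N || K))) = True
    ((!W || H) || (K -> A)) || ((A && !W) <-> (A <-> !H)) = True
      (!W || H) || (K -> A) = True
        !W || H = True
          !W = True
        K -> A = True
      (A && !W) <-> (A <-> !H) = False
        A && !W = True
          !W = True
        A <-> !H = False
          !H = False
    !((W && !N)) && (!N && (N || K)) = True
      !((W && !N)) = True
        W && !N = False
          !N = True
      !N && (N || K) = True
        !N = True
        N || K = True
Both conjuncts True, so the formula holds.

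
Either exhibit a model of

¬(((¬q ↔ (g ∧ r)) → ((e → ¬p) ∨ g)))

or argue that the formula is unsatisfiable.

q = True, g = False, p = True, e = True, r = False

  ¬(((¬q ↔ (g ∧ r)) → ((e → ¬p) ∨ g))) = True
    (¬q ↔ (g ∧ r)) → ((e → ¬p) ∨ g) = False
      ¬q ↔ (g ∧ r) = True
        ¬q = False
        g ∧ r = False
      (e → ¬p) ∨ g = False
        e → ¬p = False
          ¬p = False
The formula evaluates to True.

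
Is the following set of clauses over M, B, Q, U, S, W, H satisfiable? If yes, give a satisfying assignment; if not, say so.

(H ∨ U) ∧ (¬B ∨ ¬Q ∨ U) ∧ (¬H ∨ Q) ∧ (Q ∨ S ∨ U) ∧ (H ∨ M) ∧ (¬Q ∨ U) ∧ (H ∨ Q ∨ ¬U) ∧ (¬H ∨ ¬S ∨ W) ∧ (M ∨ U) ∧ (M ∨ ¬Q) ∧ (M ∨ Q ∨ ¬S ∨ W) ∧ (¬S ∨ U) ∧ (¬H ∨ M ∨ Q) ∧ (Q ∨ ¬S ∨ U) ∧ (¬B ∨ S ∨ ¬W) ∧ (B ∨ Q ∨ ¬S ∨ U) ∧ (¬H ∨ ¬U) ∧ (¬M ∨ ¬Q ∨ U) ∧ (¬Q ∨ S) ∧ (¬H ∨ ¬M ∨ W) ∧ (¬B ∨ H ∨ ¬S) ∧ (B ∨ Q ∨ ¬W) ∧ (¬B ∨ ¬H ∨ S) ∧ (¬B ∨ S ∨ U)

Try M = False:
  (H ∨ M) forces H = True.
  (¬H ∨ Q) forces Q = True.
  clause (M ∨ ¬Q) is falsified — backtrack.
So M = True.
Set B = False.
Set Q = True.
  then (¬Q ∨ U) forces U = True.
  then (¬H ∨ ¬U) forces H = False.
  then (¬Q ∨ S) forces S = True.
Set W = False.
All clauses satisfied.

M = True; B = False; Q = True; U = True; S = True; W = False; H = False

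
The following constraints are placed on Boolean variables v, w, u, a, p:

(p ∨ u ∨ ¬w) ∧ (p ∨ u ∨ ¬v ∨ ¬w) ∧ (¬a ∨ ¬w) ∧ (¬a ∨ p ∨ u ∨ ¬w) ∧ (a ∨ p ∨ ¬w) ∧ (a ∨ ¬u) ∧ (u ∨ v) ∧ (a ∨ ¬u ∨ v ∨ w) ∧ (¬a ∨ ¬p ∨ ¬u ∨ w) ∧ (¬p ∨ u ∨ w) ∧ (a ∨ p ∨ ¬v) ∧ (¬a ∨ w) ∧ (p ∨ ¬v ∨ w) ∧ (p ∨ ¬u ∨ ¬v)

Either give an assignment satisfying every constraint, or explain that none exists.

v=T; w=T; u=F; a=F; p=T

Try v = False:
  (u ∨ v) forces u = True.
  (a ∨ ¬u) forces a = True.
  (¬a ∨ ¬w) forces w = False.
  clause (¬a ∨ w) is falsified — backtrack.
So v = True.
Set w = True.
  then (¬a ∨ ¬w) forces a = False.
  then (a ∨ p ∨ ¬w) forces p = True.
  then (a ∨ ¬u) forces u = False.
All clauses satisfied.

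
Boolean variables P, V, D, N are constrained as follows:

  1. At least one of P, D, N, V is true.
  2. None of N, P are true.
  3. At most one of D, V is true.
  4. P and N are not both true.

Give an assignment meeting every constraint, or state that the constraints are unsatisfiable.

P = False, V = False, D = True, N = False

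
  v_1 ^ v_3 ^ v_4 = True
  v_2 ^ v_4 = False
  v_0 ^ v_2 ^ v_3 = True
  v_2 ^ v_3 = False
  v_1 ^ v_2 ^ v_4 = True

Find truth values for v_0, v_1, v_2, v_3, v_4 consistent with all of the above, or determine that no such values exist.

v_0 = True, v_1 = True, v_2 = False, v_3 = False, v_4 = False

v_1 ^ v_3 ^ v_4 = T ^ F ^ F = True ✓
v_2 ^ v_4 = F ^ F = False ✓
v_0 ^ v_2 ^ v_3 = T ^ F ^ F = True ✓
v_2 ^ v_3 = F ^ F = False ✓
v_1 ^ v_2 ^ v_4 = T ^ F ^ F = True ✓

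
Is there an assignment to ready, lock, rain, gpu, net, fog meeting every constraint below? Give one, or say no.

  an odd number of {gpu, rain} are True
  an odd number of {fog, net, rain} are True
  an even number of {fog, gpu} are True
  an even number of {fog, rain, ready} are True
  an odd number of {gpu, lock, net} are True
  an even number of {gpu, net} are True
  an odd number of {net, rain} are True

ready = True, lock = True, rain = True, gpu = False, net = False, fog = False

{gpu, rain}: 1 true → odd ✓
{fog, net, rain}: 1 true → odd ✓
{fog, gpu}: 0 true → even ✓
{fog, rain, ready}: 2 true → even ✓
{gpu, lock, net}: 1 true → odd ✓
{gpu, net}: 0 true → even ✓
{net, rain}: 1 true → odd ✓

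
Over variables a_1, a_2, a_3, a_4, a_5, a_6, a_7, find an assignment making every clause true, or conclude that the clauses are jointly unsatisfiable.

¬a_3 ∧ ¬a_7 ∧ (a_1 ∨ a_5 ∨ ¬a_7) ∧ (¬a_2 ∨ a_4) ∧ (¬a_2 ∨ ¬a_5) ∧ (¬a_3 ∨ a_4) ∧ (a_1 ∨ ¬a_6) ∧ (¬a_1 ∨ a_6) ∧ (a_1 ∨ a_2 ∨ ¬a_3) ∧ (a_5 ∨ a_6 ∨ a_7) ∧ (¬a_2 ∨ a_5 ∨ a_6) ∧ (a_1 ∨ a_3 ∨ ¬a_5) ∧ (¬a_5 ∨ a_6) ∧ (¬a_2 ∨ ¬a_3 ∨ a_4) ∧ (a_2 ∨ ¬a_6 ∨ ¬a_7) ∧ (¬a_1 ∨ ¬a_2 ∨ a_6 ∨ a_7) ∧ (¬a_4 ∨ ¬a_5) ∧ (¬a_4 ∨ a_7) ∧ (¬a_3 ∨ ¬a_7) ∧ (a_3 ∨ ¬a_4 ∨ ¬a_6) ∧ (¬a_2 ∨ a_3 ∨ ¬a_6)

a_1 = True; a_2 = False; a_3 = False; a_4 = False; a_5 = False; a_6 = True; a_7 = False

Unit clause (¬a_3) forces a_3 = False.
Unit clause (¬a_7) forces a_7 = False.
In (¬a_4 ∨ a_7) only ¬a_4 is left, so a_4 = False.
In (¬a_2 ∨ a_4) only ¬a_2 is left, so a_2 = False.
Try a_1 = False:
  (a_1 ∨ ¬a_6) forces a_6 = False.
  (a_5 ∨ a_6 ∨ a_7) forces a_5 = True.
  clause (a_1 ∨ a_3 ∨ ¬a_5) is falsified — backtrack.
So a_1 = True.
  then (¬a_1 ∨ a_6) forces a_6 = True.
Set a_5 = False.
All clauses satisfied.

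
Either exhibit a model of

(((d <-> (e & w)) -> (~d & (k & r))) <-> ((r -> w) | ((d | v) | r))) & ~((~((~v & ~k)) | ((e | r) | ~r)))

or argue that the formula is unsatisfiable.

The conjunct ~((~((~v & ~k)) | ((e | r) | ~r))) is unsatisfiable on its own:
  r = True: this becomes ~((~((~v & ~k)) | True)) = False.
  r = False: this becomes ~((~((~v & ~k)) | True)) = False.
So the whole conjunction is unsatisfiable.

Unsatisfiable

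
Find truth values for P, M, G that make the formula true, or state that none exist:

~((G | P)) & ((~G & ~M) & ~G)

P = False, M = False, G = False

  ~((G | P)) = True
    G | P = False
  (~G & ~M) & ~G = True
    ~G & ~M = True
      ~G = True
      ~M = True
    ~G = True
Both conjuncts True, so the formula holds.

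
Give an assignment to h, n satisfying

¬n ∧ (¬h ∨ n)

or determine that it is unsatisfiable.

h = False, n = False

  ¬n = True
  ¬h ∨ n = True
    ¬h = True
Both conjuncts True, so the formula holds.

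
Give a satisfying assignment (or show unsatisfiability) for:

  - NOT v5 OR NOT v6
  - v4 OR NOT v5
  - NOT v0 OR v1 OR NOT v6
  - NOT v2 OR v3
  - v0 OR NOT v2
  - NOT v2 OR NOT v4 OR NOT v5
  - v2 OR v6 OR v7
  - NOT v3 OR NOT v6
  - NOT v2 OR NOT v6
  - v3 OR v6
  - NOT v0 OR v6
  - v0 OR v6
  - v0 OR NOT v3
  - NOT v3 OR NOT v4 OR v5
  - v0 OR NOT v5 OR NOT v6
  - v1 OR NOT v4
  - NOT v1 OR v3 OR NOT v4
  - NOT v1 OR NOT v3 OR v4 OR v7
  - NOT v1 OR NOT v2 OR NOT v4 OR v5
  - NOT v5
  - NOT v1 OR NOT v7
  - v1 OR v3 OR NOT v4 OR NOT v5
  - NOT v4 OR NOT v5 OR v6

v0: False, v1: False, v2: False, v3: False, v4: False, v5: False, v6: True, v7: True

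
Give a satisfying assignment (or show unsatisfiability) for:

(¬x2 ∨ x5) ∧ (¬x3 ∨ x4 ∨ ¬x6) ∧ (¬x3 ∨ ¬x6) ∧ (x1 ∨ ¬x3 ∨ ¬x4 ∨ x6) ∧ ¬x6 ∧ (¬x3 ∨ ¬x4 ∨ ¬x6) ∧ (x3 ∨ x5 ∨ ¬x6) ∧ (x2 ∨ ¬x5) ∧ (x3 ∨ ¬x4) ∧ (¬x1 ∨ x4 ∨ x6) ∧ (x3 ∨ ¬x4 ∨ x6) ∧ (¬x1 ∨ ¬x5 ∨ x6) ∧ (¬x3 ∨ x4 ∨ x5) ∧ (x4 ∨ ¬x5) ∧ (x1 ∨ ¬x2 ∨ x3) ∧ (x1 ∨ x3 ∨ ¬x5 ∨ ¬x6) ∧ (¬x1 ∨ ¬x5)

x1 = False, x2 = False, x3 = False, x4 = False, x5 = False, x6 = False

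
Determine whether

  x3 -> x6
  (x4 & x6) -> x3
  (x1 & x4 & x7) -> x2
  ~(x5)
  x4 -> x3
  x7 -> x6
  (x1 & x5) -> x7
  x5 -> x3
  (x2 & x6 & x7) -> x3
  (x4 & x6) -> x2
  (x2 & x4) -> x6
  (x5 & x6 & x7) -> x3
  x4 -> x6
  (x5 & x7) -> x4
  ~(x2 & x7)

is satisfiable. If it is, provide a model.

Unit clause (~x5) forces x5 = False.
Set x1 = True.
Set x2 = True.
  then (~x2 | ~x7) forces x7 = False.
Set x3 = True.
  then (~x3 | x6) forces x6 = True.
Set x4 = True.
All clauses satisfied.

x1 = True, x2 = True, x3 = True, x4 = True, x5 = False, x6 = True, x7 = False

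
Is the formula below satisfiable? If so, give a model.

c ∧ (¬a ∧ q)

a = False, q = True, c = True

  ¬a ∧ q = True
    ¬a = True
Both conjuncts True, so the formula holds.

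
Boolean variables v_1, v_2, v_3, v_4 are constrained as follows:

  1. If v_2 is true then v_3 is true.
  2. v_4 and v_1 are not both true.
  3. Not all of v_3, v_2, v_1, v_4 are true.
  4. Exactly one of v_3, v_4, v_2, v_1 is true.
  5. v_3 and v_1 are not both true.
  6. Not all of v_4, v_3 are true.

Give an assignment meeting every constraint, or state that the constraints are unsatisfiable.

v_1: True, v_2: False, v_3: False, v_4: False

  (1) v_2=F ⇒ v_3: vacuous ✓
  (2) v_4=F, v_1=T — not both ✓
  (3) {v_3, v_2, v_1, v_4}: 1/4 true — not all ✓
  (4) {v_3, v_4, v_2, v_1}: 1 true — exactly one ✓
  (5) v_3=F, v_1=T — not both ✓
  (6) {v_4, v_3}: 0/2 true — not all ✓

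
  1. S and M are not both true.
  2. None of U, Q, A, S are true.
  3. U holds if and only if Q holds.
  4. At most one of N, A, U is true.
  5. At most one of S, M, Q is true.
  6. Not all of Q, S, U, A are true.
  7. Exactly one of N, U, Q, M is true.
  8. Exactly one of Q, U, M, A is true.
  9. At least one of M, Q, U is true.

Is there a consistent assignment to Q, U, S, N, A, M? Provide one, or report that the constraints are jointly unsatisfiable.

Q=F, U=F, S=F, N=F, A=F, M=T

  (1) S=F, M=T — not both ✓
  (2) {U, Q, A, S}: 0 true — none ✓
  (3) U=F, Q=F — same ✓
  (4) {N, A, U}: 0 true — at most one ✓
  (5) {S, M, Q}: 1 true — at most one ✓
  (6) {Q, S, U, A}: 0/4 true — not all ✓
  (7) {N, U, Q, M}: 1 true — exactly one ✓
  (8) {Q, U, M, A}: 1 true — exactly one ✓
  (9) {M, Q, U}: 1 true — at least one ✓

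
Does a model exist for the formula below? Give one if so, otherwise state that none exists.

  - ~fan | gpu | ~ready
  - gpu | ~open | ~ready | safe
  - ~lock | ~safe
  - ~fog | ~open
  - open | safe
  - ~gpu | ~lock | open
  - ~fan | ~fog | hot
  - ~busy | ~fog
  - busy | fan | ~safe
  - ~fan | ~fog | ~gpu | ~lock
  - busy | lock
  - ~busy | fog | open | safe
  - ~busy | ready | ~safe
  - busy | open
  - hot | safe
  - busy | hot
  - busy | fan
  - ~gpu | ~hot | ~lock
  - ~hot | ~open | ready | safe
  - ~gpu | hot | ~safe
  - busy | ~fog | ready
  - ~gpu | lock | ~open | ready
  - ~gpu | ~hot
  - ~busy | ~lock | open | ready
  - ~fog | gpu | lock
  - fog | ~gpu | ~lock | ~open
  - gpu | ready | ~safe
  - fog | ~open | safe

Try safe = False:
  (open | safe) forces open = True.
  (~fog | ~open) forces fog = False.
  clause (fog | ~open | safe) is falsified — backtrack.
So safe = True.
  then (~lock | ~safe) forces lock = False.
  then (busy | lock) forces busy = True.
  then (~busy | ready | ~safe) forces ready = True.
  then (~busy | ~fog) forces fog = False.
Set hot = False.
  then (~gpu | hot | ~safe) forces gpu = False.
  then (~fan | gpu | ~ready) forces fan = False.
Set open = True.
All clauses satisfied.

safe = True, hot = False, lock = False, gpu = False, fan = False, busy = True, fog = False, open = True, ready = True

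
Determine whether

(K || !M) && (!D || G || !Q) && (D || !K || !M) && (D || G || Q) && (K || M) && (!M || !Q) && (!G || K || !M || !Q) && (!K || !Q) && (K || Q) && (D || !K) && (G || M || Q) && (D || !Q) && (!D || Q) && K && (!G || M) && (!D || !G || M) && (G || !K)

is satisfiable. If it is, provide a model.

Case K = True:
  (!K || !Q) forces Q = False.
  (D || !K) forces D = True.
  Clause (!D || Q) is falsified — contradiction.
Case K = False:
  Clause (K) is falsified — contradiction.
Both cases fail, so the formula is unsatisfiable.

The formula is unsatisfiable.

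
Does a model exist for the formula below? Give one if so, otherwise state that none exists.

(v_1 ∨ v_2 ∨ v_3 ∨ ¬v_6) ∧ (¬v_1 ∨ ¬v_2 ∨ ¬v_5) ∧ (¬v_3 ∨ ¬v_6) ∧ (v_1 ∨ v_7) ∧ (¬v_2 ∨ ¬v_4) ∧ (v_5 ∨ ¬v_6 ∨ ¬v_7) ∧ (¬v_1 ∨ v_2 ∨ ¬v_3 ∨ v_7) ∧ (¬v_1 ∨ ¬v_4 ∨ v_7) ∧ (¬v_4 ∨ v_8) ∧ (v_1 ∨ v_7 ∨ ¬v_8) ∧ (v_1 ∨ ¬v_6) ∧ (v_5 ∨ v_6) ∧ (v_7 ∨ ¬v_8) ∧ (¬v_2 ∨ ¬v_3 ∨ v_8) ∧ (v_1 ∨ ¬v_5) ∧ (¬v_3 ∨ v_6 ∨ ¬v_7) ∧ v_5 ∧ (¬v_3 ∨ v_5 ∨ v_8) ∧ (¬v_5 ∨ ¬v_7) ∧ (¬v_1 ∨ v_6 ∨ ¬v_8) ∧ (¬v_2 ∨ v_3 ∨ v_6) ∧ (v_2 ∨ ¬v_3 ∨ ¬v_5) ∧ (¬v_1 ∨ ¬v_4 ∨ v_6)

v_1 = True; v_2 = False; v_3 = False; v_4 = False; v_5 = True; v_6 = False; v_7 = False; v_8 = False

Unit clause (v_5) forces v_5 = True.
In (¬v_5 ∨ ¬v_7) only ¬v_7 is left, so v_7 = False.
In (v_1 ∨ v_7) only v_1 is left, so v_1 = True.
In (¬v_1 ∨ ¬v_4 ∨ v_7) only ¬v_4 is left, so v_4 = False.
In (v_7 ∨ ¬v_8) only ¬v_8 is left, so v_8 = False.
In (¬v_1 ∨ ¬v_2 ∨ ¬v_5) only ¬v_2 is left, so v_2 = False.
In (¬v_1 ∨ v_2 ∨ ¬v_3 ∨ v_7) only ¬v_3 is left, so v_3 = False.
Set v_6 = False.
All clauses satisfied.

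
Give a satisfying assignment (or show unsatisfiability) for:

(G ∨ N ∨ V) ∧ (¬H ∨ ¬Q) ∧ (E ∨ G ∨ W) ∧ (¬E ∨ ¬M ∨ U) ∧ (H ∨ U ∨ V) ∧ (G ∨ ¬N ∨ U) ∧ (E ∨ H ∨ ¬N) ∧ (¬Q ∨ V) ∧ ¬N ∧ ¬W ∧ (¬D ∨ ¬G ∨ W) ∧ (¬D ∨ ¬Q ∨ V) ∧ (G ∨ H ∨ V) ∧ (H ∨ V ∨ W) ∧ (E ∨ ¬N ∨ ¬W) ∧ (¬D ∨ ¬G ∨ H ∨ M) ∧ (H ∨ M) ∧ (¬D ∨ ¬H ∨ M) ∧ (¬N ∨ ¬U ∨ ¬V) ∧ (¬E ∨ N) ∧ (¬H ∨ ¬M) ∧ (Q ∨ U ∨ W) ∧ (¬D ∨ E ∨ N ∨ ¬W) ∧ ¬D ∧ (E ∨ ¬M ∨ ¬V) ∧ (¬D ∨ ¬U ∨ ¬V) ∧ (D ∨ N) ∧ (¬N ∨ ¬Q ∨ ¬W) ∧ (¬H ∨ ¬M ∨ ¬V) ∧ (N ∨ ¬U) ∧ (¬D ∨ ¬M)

Unsatisfiable

Case D = True:
  Clause (¬D) is falsified — contradiction.
Case D = False:
  (¬N) forces N = False.
  Clause (D ∨ N) is falsified — contradiction.
Both cases fail, so the formula is unsatisfiable.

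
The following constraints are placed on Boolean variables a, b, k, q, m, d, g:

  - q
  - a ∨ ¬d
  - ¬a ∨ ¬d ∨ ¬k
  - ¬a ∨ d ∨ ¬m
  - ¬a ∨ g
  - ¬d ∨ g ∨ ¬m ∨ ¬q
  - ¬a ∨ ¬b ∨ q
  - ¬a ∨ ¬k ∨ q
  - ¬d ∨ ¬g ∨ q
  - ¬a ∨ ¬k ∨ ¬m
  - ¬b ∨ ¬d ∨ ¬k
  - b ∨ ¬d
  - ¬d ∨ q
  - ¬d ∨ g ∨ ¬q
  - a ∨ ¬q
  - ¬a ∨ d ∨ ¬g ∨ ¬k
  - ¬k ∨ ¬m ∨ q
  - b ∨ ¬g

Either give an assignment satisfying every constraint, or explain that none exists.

Unit clause (q) forces q = True.
In (a ∨ ¬q) only a is left, so a = True.
In (¬a ∨ g) only g is left, so g = True.
In (b ∨ ¬g) only b is left, so b = True.
Try k = True:
  (¬a ∨ ¬d ∨ ¬k) forces d = False.
  clause (¬a ∨ d ∨ ¬g ∨ ¬k) is falsified — backtrack.
So k = False.
Set m = True.
  then (¬a ∨ d ∨ ¬m) forces d = True.
All clauses satisfied.

a = True, b = True, k = False, q = True, m = True, d = True, g = True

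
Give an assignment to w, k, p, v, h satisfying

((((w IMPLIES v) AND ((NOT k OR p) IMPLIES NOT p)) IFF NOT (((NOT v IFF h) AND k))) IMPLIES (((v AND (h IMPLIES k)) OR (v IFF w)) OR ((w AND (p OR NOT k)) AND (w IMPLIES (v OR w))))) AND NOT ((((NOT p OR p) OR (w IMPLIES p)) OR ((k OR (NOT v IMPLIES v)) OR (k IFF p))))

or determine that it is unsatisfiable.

UNSATISFIABLE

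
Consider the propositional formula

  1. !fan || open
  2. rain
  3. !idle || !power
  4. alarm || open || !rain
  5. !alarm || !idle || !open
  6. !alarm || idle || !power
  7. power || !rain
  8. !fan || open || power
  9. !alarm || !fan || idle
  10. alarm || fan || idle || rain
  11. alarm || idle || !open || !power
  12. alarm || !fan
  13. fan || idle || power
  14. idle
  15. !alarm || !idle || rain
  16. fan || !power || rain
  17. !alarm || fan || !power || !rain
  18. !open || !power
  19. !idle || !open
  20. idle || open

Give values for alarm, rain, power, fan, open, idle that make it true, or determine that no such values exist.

Case rain = True:
  (power || !rain) forces power = True.
  (!idle || !power) forces idle = False.
  Clause (idle) is falsified — contradiction.
Case rain = False:
  Clause (rain) is falsified — contradiction.
Both cases fail, so the formula is unsatisfiable.

Unsatisfiable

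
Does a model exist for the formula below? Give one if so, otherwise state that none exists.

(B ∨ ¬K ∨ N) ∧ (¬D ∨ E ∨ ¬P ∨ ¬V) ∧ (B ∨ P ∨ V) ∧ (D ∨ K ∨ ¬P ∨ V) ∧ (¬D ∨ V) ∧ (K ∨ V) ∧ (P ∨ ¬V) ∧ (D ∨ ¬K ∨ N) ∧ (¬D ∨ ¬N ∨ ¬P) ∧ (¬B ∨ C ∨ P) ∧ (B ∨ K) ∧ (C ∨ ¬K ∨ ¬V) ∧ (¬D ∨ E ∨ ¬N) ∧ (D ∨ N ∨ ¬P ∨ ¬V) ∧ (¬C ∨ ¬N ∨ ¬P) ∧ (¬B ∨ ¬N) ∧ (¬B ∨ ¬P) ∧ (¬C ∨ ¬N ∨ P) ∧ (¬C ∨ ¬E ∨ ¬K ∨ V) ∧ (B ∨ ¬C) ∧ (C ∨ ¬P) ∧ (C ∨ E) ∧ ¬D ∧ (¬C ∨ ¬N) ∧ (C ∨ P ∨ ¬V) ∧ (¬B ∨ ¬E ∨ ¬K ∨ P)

Case N = True:
  (¬B ∨ ¬N) forces B = False.
  (B ∨ K) forces K = True.
  (B ∨ ¬C) forces C = False.
  (C ∨ ¬K ∨ ¬V) forces V = False.
  (B ∨ P ∨ V) forces P = True.
  Clause (C ∨ ¬P) is falsified — contradiction.
Case N = False:
  (¬D) forces D = False.
  (D ∨ ¬K ∨ N) forces K = False.
  (K ∨ V) forces V = True.
  (P ∨ ¬V) forces P = True.
  Clause (D ∨ N ∨ ¬P ∨ ¬V) is falsified — contradiction.
Both cases fail, so the formula is unsatisfiable.

UNSATISFIABLE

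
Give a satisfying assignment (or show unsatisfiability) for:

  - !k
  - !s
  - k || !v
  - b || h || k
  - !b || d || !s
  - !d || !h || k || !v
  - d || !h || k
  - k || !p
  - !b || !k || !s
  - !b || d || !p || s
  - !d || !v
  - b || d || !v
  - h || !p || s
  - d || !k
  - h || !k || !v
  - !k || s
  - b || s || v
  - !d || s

p = False, k = False, h = False, d = False, s = False, v = False, b = True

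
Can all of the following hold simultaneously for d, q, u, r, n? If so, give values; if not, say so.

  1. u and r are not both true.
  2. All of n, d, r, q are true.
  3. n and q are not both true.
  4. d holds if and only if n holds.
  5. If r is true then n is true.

The formula is unsatisfiable.

Case q = True:
  (2) forces n = True.
  Constraint (3) is violated (n=T, q=T) — contradiction.
Case q = False:
  Constraint (2) is violated (q=F) — contradiction.
Both cases fail — unsatisfiable.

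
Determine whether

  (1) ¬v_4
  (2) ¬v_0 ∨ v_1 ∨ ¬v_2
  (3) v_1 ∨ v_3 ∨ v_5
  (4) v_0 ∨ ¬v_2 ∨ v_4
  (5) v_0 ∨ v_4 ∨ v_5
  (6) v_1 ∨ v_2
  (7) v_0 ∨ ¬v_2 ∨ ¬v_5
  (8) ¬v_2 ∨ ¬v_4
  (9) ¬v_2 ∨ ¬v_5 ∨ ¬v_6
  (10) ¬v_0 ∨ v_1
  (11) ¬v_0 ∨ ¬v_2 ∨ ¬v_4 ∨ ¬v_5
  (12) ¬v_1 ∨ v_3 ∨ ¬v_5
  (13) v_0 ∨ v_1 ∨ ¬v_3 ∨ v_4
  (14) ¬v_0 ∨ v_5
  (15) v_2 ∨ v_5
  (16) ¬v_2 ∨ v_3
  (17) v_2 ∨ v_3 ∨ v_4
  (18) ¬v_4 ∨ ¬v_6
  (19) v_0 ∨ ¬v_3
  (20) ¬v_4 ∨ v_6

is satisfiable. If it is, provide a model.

v_0 = True, v_1 = True, v_2 = True, v_3 = True, v_4 = False, v_5 = True, v_6 = False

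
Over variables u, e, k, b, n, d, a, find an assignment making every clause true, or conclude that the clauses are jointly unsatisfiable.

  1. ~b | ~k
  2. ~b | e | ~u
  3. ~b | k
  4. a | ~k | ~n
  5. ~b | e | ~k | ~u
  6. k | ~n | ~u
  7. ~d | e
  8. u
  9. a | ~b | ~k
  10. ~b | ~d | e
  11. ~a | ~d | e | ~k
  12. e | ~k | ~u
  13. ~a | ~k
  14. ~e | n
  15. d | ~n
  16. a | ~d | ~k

Unit clause (u) forces u = True.
Try e = True:
  (~e | n) forces n = True.
  (k | ~n | ~u) forces k = True.
  (~b | ~k) forces b = False.
  (a | ~k | ~n) forces a = True.
  clause (~a | ~k) is falsified — backtrack.
So e = False.
  then (~b | e | ~u) forces b = False.
  then (~d | e) forces d = False.
  then (e | ~k | ~u) forces k = False.
  then (d | ~n) forces n = False.
Set a = True.
All clauses satisfied.

u=T; e=F; k=F; b=F; n=F; d=F; a=T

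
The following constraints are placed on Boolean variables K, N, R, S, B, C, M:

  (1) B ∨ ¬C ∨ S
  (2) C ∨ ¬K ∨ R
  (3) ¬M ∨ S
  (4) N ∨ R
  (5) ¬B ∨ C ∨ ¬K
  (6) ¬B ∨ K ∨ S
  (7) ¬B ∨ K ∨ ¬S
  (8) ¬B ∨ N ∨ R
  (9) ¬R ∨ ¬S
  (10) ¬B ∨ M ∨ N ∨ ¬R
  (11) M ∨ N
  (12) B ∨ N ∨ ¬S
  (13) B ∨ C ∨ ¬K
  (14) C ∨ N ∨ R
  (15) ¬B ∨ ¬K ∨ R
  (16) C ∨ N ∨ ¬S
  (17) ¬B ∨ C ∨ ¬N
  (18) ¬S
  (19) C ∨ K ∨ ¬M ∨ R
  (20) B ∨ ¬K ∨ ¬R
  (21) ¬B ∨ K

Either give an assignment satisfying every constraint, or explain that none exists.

K = True, N = True, R = True, S = False, B = True, C = True, M = False

Unit clause (¬S) forces S = False.
In (¬M ∨ S) only ¬M is left, so M = False.
In (M ∨ N) only N is left, so N = True.
Set K = True.
Try R = False:
  (C ∨ ¬K ∨ R) forces C = True.
  (B ∨ ¬C ∨ S) forces B = True.
  clause (¬B ∨ ¬K ∨ R) is falsified — backtrack.
So R = True.
  then (B ∨ ¬K ∨ ¬R) forces B = True.
  then (¬B ∨ C ∨ ¬K) forces C = True.
All clauses satisfied.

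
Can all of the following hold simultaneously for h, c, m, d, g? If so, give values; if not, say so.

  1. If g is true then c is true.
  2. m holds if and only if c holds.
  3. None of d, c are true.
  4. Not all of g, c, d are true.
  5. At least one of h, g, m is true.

h = True, c = False, m = False, d = False, g = False

  (1) g=F ⇒ c: vacuous ✓
  (2) m=F, c=F — same ✓
  (3) {d, c}: 0 true — none ✓
  (4) {g, c, d}: 0/3 true — not all ✓
  (5) {h, g, m}: 1 true — at least one ✓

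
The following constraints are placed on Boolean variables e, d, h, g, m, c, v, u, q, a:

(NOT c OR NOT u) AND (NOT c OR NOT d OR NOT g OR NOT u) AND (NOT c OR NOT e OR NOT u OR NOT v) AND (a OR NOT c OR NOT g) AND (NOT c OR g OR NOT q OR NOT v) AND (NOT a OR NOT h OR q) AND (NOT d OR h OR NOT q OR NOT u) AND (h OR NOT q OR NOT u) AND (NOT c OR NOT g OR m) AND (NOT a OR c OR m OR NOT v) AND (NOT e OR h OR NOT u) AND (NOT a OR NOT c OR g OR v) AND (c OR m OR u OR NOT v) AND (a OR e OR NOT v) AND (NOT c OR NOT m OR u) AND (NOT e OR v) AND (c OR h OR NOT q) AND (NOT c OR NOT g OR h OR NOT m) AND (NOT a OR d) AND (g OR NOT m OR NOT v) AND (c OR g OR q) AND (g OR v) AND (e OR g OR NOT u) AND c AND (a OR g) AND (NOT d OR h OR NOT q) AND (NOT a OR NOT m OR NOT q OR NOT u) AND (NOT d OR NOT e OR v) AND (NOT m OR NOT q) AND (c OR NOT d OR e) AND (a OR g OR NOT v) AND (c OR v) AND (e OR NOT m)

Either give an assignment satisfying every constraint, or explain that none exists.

Unit clause (c) forces c = True.
In (NOT c OR NOT u) only NOT u is left, so u = False.
In (NOT c OR NOT m OR u) only NOT m is left, so m = False.
In (NOT c OR NOT g OR m) only NOT g is left, so g = False.
In (g OR v) only v is left, so v = True.
In (a OR g) only a is left, so a = True.
In (NOT c OR g OR NOT q OR NOT v) only NOT q is left, so q = False.
In (NOT a OR NOT h OR q) only NOT h is left, so h = False.
In (NOT a OR d) only d is left, so d = True.
Set e = False.
All clauses satisfied.

e = False; d = True; h = False; g = False; m = False; c = True; v = True; u = False; q = False; a = True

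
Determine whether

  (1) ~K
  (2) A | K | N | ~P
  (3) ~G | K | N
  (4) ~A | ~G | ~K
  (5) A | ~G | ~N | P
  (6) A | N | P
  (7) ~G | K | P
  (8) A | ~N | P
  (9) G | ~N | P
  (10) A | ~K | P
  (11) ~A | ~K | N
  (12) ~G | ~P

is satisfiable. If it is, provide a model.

P = True; N = True; K = False; G = False; A = True

Unit clause (~K) forces K = False.
Set P = True.
  then (~G | ~P) forces G = False.
Set N = True.
Set A = True.
All clauses satisfied.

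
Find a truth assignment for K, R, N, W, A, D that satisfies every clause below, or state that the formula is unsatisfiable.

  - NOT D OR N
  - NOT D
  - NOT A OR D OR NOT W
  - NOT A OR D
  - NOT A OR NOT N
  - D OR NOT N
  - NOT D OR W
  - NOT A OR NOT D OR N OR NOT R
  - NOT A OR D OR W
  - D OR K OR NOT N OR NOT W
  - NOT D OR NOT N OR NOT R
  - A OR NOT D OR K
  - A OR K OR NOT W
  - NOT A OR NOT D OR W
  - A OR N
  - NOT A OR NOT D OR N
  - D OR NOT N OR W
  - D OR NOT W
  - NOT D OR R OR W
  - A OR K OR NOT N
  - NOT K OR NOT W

The formula is unsatisfiable.

Case D = True:
  Clause (NOT D) is falsified — contradiction.
Case D = False:
  (NOT A OR D) forces A = False.
  (D OR NOT N) forces N = False.
  Clause (A OR N) is falsified — contradiction.
Both cases fail, so the formula is unsatisfiable.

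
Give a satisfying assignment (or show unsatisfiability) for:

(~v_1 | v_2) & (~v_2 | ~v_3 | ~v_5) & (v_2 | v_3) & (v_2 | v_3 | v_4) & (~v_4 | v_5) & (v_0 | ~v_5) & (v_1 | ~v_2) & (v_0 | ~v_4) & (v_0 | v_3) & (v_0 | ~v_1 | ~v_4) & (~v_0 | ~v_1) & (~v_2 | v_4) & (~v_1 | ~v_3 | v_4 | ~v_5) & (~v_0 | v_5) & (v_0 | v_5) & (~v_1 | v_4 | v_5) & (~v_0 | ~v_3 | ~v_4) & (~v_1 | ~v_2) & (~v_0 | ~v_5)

Case v_0 = True:
  (~v_0 | ~v_1) forces v_1 = False.
  (v_1 | ~v_2) forces v_2 = False.
  (v_2 | v_3) forces v_3 = True.
  (~v_0 | v_5) forces v_5 = True.
  Clause (~v_0 | ~v_5) is falsified — contradiction.
Case v_0 = False:
  (v_0 | ~v_5) forces v_5 = False.
  Clause (v_0 | v_5) is falsified — contradiction.
Both cases fail, so the formula is unsatisfiable.

Unsatisfiable — no assignment works.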